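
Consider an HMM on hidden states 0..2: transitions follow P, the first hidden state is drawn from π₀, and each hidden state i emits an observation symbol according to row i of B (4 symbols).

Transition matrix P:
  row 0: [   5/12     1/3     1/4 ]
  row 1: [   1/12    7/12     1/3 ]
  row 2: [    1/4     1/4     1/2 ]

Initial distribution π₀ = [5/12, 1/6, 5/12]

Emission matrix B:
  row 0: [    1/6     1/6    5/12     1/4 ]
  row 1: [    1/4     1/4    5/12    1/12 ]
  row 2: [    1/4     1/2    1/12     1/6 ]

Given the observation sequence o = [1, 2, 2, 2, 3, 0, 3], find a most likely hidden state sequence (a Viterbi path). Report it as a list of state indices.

t=0: δ = [6.944e-02, 4.167e-02, 2.083e-01]  (obs o_0=1)
t=1: δ = [2.170e-02, 2.170e-02, 8.681e-03]  ψ = [2, 2, 2]  (obs o_1=2)
t=2: δ = [3.768e-03, 5.275e-03, 6.028e-04]  ψ = [0, 1, 1]  (obs o_2=2)
t=3: δ = [6.541e-04, 1.282e-03, 1.465e-04]  ψ = [0, 1, 1]  (obs o_3=2)
t=4: δ = [6.814e-05, 6.232e-05, 7.122e-05]  ψ = [0, 1, 1]  (obs o_4=3)
t=5: δ = [4.732e-06, 9.088e-06, 8.903e-06]  ψ = [0, 1, 2]  (obs o_5=0)
t=6: δ = [5.564e-07, 4.418e-07, 7.419e-07]  ψ = [2, 1, 2]  (obs o_6=3)
backtrack: best end state = 2; path = [2, 1, 1, 1, 2, 2, 2]

path = [2, 1, 1, 1, 2, 2, 2]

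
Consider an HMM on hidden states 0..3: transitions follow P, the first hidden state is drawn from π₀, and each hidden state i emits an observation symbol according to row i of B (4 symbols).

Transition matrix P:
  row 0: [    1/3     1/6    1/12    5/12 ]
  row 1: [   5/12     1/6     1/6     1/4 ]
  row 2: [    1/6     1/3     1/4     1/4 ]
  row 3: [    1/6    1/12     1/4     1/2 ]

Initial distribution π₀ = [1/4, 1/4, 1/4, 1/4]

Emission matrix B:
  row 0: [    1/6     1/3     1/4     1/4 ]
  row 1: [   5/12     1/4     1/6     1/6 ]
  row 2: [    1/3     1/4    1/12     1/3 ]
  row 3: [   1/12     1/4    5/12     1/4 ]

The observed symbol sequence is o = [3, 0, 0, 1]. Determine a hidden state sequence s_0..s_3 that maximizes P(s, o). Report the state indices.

path = [2, 2, 1, 0]

t=0: δ = [6.250e-02, 4.167e-02, 8.333e-02, 6.250e-02]  (obs o_0=3)
t=1: δ = [3.472e-03, 1.157e-02, 6.944e-03, 2.604e-03]  ψ = [0, 2, 2, 3]  (obs o_1=0)
t=2: δ = [8.038e-04, 9.645e-04, 6.430e-04, 2.411e-04]  ψ = [1, 2, 1, 1]  (obs o_2=0)
t=3: δ = [1.340e-04, 5.358e-05, 4.019e-05, 8.372e-05]  ψ = [1, 2, 1, 0]  (obs o_3=1)
backtrack: best end state = 0; path = [2, 2, 1, 0]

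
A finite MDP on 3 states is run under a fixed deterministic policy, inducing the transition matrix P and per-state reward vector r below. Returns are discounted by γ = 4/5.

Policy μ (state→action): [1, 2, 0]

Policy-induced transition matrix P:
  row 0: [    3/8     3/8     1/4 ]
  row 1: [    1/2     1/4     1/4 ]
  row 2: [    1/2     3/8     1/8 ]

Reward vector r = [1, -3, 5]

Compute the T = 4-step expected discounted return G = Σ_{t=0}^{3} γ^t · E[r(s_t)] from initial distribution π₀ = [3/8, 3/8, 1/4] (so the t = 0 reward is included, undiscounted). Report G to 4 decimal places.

t=0: π = [0.3750, 0.3750, 0.2500], E[r] = 0.5000, γ^t·E[r] = 0.500000, running G = 0.500000
t=1: π = [0.4531, 0.3281, 0.2188], E[r] = 0.5625, γ^t·E[r] = 0.450000, running G = 0.950000
t=2: π = [0.4434, 0.3340, 0.2227], E[r] = 0.5547, γ^t·E[r] = 0.355000, running G = 1.305000
t=3: π = [0.4446, 0.3333, 0.2222], E[r] = 0.5557, γ^t·E[r] = 0.284500, running G = 1.589500

G = 1.5895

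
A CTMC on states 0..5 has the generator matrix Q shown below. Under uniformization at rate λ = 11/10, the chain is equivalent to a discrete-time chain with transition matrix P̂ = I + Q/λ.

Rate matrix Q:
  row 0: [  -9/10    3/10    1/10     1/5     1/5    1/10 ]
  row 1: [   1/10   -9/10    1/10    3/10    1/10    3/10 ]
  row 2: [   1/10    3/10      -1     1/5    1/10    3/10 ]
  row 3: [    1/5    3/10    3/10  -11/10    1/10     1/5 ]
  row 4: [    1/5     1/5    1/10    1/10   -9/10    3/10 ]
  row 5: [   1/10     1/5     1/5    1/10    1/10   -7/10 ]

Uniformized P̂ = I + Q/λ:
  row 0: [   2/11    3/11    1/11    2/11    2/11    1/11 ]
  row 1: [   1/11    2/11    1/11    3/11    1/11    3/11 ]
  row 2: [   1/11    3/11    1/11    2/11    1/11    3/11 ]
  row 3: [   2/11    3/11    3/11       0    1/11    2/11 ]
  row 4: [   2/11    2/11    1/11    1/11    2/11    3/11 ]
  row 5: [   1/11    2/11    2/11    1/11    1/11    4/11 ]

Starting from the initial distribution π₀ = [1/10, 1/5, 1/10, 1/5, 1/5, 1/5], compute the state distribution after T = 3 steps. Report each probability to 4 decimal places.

π = [0.1258, 0.2189, 0.1408, 0.1415, 0.1127, 0.2603]

t=0: π = [0.1000, 0.2000, 0.1000, 0.2000, 0.2000, 0.2000]
t=1: π = [0.1364, 0.2182, 0.1455, 0.1273, 0.1182, 0.2545]
t=2: π = [0.1256, 0.2190, 0.1372, 0.1446, 0.1140, 0.2595]
t=3: π = [0.1258, 0.2189, 0.1408, 0.1415, 0.1127, 0.2603]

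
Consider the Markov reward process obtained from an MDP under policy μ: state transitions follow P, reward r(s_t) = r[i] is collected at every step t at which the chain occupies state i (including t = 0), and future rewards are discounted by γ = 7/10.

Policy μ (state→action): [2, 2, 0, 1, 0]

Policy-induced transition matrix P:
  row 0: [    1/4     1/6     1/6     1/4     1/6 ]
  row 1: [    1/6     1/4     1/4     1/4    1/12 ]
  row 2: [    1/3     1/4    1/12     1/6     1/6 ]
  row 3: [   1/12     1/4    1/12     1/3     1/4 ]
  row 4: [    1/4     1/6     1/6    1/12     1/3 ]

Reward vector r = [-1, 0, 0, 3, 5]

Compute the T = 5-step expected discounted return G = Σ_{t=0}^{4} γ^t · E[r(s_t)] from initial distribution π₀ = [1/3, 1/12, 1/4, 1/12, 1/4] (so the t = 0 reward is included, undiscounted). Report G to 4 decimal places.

G = 3.6913

t=0: π = [0.3333, 0.0833, 0.2500, 0.0833, 0.2500], E[r] = 1.1667, γ^t·E[r] = 1.166667, running G = 1.166667
t=1: π = [0.2500, 0.2014, 0.1458, 0.1944, 0.2083], E[r] = 1.3750, γ^t·E[r] = 0.962500, running G = 2.129167
t=2: π = [0.2130, 0.2118, 0.1551, 0.2193, 0.2008], E[r] = 1.4491, γ^t·E[r] = 0.710046, running G = 2.839213
t=3: π = [0.2087, 0.2155, 0.1531, 0.2219, 0.2008], E[r] = 1.4607, γ^t·E[r] = 0.501035, running G = 3.340248
t=4: π = [0.2078, 0.2159, 0.1534, 0.2223, 0.2007], E[r] = 1.4623, γ^t·E[r] = 0.351093, running G = 3.691342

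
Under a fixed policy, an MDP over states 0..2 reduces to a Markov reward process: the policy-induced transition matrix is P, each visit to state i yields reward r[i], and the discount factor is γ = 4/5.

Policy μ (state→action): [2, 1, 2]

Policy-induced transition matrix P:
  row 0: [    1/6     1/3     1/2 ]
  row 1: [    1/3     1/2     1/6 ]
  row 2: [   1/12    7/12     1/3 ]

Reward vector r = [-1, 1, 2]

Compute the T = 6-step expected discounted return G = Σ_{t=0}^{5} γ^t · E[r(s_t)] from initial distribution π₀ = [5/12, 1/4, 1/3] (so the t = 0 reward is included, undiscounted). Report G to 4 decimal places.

G = 2.8984

t=0: π = [0.4167, 0.2500, 0.3333], E[r] = 0.5000, γ^t·E[r] = 0.500000, running G = 0.500000
t=1: π = [0.1806, 0.4583, 0.3611], E[r] = 1.0000, γ^t·E[r] = 0.800000, running G = 1.300000
t=2: π = [0.2130, 0.5000, 0.2870], E[r] = 0.8611, γ^t·E[r] = 0.551111, running G = 1.851111
t=3: π = [0.2261, 0.4884, 0.2855], E[r] = 0.8333, γ^t·E[r] = 0.426667, running G = 2.277778
t=4: π = [0.2243, 0.4861, 0.2896], E[r] = 0.8410, γ^t·E[r] = 0.344494, running G = 2.622272
t=5: π = [0.2236, 0.4868, 0.2897], E[r] = 0.8426, γ^t·E[r] = 0.276101, running G = 2.898372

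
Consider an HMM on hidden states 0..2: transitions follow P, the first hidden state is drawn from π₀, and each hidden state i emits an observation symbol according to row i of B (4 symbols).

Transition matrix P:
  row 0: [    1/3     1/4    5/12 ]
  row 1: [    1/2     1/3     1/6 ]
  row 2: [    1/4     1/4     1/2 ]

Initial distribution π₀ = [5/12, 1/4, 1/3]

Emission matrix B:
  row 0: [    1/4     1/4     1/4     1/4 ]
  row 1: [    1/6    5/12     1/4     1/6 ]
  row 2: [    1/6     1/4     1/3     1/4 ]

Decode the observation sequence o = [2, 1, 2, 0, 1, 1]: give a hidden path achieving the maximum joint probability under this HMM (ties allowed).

t=0: δ = [1.042e-01, 6.250e-02, 1.111e-01]  (obs o_0=2)
t=1: δ = [8.681e-03, 1.157e-02, 1.389e-02]  ψ = [0, 2, 2]  (obs o_1=1)
t=2: δ = [1.447e-03, 9.645e-04, 2.315e-03]  ψ = [1, 1, 2]  (obs o_2=2)
t=3: δ = [1.447e-04, 9.645e-05, 1.929e-04]  ψ = [2, 2, 2]  (obs o_3=0)
t=4: δ = [1.206e-05, 2.009e-05, 2.411e-05]  ψ = [0, 2, 2]  (obs o_4=1)
t=5: δ = [2.512e-06, 2.791e-06, 3.014e-06]  ψ = [1, 1, 2]  (obs o_5=1)
backtrack: best end state = 2; path = [2, 2, 2, 2, 2, 2]

path = [2, 2, 2, 2, 2, 2]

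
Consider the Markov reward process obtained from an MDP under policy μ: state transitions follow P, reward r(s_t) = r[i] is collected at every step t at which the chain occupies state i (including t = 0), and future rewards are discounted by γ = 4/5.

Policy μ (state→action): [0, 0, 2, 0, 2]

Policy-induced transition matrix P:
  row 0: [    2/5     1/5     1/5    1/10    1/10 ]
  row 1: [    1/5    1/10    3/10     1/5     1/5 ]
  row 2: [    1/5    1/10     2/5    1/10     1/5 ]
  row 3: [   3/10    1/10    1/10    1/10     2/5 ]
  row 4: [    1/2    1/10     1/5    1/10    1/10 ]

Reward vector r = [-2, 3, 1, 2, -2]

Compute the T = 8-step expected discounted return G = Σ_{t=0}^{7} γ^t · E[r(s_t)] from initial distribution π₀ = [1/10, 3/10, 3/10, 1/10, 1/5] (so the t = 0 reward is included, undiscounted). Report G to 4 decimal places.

G = 0.4169

t=0: π = [0.1000, 0.3000, 0.3000, 0.1000, 0.2000], E[r] = 0.8000, γ^t·E[r] = 0.800000, running G = 0.800000
t=1: π = [0.2900, 0.1100, 0.2800, 0.1300, 0.1900], E[r] = -0.0900, γ^t·E[r] = -0.072000, running G = 0.728000
t=2: π = [0.3280, 0.1290, 0.2540, 0.1110, 0.1780], E[r] = -0.1490, γ^t·E[r] = -0.095360, running G = 0.632640
t=3: π = [0.3301, 0.1328, 0.2526, 0.1129, 0.1716], E[r] = -0.1266, γ^t·E[r] = -0.064819, running G = 0.567821
t=4: π = [0.3288, 0.1330, 0.2525, 0.1133, 0.1724], E[r] = -0.1243, γ^t·E[r] = -0.050913, running G = 0.516908
t=5: π = [0.3288, 0.1329, 0.2525, 0.1133, 0.1725], E[r] = -0.1250, γ^t·E[r] = -0.040952, running G = 0.475955
t=6: π = [0.3289, 0.1329, 0.2525, 0.1133, 0.1725], E[r] = -0.1251, γ^t·E[r] = -0.032790, running G = 0.443165
t=7: π = [0.3289, 0.1329, 0.2524, 0.1133, 0.1725], E[r] = -0.1251, γ^t·E[r] = -0.026229, running G = 0.416936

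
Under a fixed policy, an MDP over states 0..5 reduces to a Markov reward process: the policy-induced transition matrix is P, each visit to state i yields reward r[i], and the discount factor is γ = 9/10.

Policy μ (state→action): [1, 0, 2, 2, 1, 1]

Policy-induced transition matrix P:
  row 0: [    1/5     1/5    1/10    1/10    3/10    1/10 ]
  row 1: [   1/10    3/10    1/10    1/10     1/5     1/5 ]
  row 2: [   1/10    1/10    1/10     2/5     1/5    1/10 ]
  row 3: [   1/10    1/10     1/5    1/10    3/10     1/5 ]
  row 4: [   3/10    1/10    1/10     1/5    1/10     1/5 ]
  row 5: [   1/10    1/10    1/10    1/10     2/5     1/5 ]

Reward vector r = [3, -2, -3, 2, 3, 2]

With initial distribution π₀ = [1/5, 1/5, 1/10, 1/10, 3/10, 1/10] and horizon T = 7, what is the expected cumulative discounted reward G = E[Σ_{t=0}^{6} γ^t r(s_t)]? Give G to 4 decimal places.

t=0: π = [0.2000, 0.2000, 0.1000, 0.1000, 0.3000, 0.1000], E[r] = 1.2000, γ^t·E[r] = 1.200000, running G = 1.200000
t=1: π = [0.1800, 0.1600, 0.1100, 0.1600, 0.2200, 0.1700], E[r] = 1.2100, γ^t·E[r] = 1.089000, running G = 2.289000
t=2: π = [0.1620, 0.1500, 0.1160, 0.1550, 0.2460, 0.1710], E[r] = 1.2280, γ^t·E[r] = 0.994680, running G = 3.283680
t=3: π = [0.1654, 0.1462, 0.1155, 0.1594, 0.2413, 0.1722], E[r] = 1.2444, γ^t·E[r] = 0.907168, running G = 4.190848
t=4: π = [0.1648, 0.1458, 0.1159, 0.1588, 0.2428, 0.1719], E[r] = 1.2448, γ^t·E[r] = 0.816694, running G = 5.007541
t=5: π = [0.1650, 0.1456, 0.1159, 0.1591, 0.2425, 0.1719], E[r] = 1.2456, γ^t·E[r] = 0.735494, running G = 5.743035
t=6: π = [0.1650, 0.1456, 0.1159, 0.1590, 0.2425, 0.1719], E[r] = 1.2455, γ^t·E[r] = 0.661905, running G = 6.404940

G = 6.4049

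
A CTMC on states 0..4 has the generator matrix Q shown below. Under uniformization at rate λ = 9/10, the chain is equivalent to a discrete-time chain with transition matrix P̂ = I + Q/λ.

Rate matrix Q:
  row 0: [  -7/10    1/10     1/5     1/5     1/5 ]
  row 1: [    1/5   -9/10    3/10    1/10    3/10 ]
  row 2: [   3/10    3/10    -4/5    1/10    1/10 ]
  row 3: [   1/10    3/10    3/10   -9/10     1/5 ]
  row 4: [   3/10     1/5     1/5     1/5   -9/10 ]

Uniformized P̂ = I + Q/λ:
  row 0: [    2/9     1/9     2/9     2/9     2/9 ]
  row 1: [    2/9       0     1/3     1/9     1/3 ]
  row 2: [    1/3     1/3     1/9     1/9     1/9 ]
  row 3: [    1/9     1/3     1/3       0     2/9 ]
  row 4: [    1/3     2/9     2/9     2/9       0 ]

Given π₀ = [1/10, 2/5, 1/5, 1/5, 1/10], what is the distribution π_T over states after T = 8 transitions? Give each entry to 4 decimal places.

t=0: π = [0.1000, 0.4000, 0.2000, 0.2000, 0.1000]
t=1: π = [0.2333, 0.1667, 0.2667, 0.1111, 0.2222]
t=2: π = [0.2642, 0.2012, 0.2235, 0.1494, 0.1617]
t=3: π = [0.2484, 0.1896, 0.2364, 0.1418, 0.1838]
t=4: π = [0.2531, 0.1945, 0.2328, 0.1434, 0.1762]
t=5: π = [0.2517, 0.1927, 0.2339, 0.1429, 0.1788]
t=6: π = [0.2522, 0.1933, 0.2335, 0.1431, 0.1779]
t=7: π = [0.2520, 0.1931, 0.2337, 0.1430, 0.1782]
t=8: π = [0.2521, 0.1932, 0.2336, 0.1430, 0.1781]

π = [0.2521, 0.1932, 0.2336, 0.1430, 0.1781]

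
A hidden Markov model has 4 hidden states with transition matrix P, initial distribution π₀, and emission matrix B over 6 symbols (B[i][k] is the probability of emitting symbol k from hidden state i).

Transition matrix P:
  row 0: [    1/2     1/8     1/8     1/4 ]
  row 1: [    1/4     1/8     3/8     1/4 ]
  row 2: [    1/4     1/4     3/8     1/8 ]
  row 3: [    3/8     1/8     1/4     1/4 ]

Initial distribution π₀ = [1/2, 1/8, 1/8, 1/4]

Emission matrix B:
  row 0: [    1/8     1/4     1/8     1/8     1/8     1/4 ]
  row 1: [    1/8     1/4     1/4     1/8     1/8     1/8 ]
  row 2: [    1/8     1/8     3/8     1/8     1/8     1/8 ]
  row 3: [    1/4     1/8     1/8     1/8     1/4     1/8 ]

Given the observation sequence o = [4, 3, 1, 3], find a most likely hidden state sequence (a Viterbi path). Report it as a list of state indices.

t=0: δ = [6.250e-02, 1.562e-02, 1.562e-02, 6.250e-02]  (obs o_0=4)
t=1: δ = [3.906e-03, 9.766e-04, 1.953e-03, 1.953e-03]  ψ = [0, 0, 3, 0]  (obs o_1=3)
t=2: δ = [4.883e-04, 1.221e-04, 9.155e-05, 1.221e-04]  ψ = [0, 0, 2, 0]  (obs o_2=1)
t=3: δ = [3.052e-05, 7.629e-06, 7.629e-06, 1.526e-05]  ψ = [0, 0, 0, 0]  (obs o_3=3)
backtrack: best end state = 0; path = [0, 0, 0, 0]

path = [0, 0, 0, 0]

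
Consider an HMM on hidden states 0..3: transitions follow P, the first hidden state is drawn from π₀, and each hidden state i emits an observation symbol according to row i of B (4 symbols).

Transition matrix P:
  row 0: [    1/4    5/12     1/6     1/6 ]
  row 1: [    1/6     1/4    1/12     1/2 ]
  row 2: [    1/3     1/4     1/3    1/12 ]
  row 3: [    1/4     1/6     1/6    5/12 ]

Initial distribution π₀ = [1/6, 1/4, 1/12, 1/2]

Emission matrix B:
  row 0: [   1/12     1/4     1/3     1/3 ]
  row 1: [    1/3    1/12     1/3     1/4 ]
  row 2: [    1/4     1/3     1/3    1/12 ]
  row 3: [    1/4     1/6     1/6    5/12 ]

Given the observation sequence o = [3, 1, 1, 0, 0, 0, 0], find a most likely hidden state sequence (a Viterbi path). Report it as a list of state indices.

t=0: δ = [5.556e-02, 6.250e-02, 6.944e-03, 2.083e-01]  (obs o_0=3)
t=1: δ = [1.302e-02, 2.894e-03, 1.157e-02, 1.447e-02]  ψ = [3, 3, 3, 3]  (obs o_1=1)
t=2: δ = [9.645e-04, 4.521e-04, 1.286e-03, 1.005e-03]  ψ = [2, 0, 2, 3]  (obs o_2=1)
t=3: δ = [3.572e-05, 1.340e-04, 1.072e-04, 1.047e-04]  ψ = [2, 0, 2, 3]  (obs o_3=0)
t=4: δ = [2.977e-06, 1.116e-05, 8.931e-06, 1.674e-05]  ψ = [2, 1, 2, 1]  (obs o_4=0)
t=5: δ = [3.489e-07, 9.303e-07, 7.442e-07, 1.744e-06]  ψ = [3, 1, 2, 3]  (obs o_5=0)
t=6: δ = [3.634e-08, 9.690e-08, 7.268e-08, 1.817e-07]  ψ = [3, 3, 3, 3]  (obs o_6=0)
backtrack: best end state = 3; path = [3, 2, 0, 1, 3, 3, 3]

path = [3, 2, 0, 1, 3, 3, 3]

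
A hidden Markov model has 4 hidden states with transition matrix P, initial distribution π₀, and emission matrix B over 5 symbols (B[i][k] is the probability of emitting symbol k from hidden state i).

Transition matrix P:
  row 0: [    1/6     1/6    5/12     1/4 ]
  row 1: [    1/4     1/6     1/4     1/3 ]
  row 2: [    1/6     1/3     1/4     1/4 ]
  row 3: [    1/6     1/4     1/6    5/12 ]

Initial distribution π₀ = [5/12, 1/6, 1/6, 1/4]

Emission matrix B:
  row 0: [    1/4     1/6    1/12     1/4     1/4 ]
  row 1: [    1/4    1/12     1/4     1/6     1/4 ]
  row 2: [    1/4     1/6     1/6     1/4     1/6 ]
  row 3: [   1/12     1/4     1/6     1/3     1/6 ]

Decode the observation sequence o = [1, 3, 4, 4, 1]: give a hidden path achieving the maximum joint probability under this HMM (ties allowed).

path = [3, 3, 3, 3, 3]

t=0: δ = [6.944e-02, 1.389e-02, 2.778e-02, 6.250e-02]  (obs o_0=1)
t=1: δ = [2.894e-03, 2.604e-03, 7.234e-03, 8.681e-03]  ψ = [0, 3, 0, 3]  (obs o_1=3)
t=2: δ = [3.617e-04, 6.028e-04, 3.014e-04, 6.028e-04]  ψ = [3, 2, 2, 3]  (obs o_2=4)
t=3: δ = [3.768e-05, 3.768e-05, 2.512e-05, 4.186e-05]  ψ = [1, 3, 0, 3]  (obs o_3=4)
t=4: δ = [1.570e-06, 8.721e-07, 2.616e-06, 4.361e-06]  ψ = [1, 3, 0, 3]  (obs o_4=1)
backtrack: best end state = 3; path = [3, 3, 3, 3, 3]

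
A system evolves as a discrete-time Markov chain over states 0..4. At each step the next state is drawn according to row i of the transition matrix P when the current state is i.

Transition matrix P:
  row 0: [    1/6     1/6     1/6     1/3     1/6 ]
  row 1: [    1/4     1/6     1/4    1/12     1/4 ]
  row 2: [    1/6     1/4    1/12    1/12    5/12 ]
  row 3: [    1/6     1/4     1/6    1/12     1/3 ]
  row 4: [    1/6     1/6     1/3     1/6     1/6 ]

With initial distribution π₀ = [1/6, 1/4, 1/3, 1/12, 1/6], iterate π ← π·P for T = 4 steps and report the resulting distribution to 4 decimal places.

t=0: π = [0.1667, 0.2500, 0.3333, 0.0833, 0.1667]
t=1: π = [0.1875, 0.2014, 0.1875, 0.1389, 0.2847]
t=2: π = [0.1834, 0.1939, 0.2153, 0.1539, 0.2535]
t=3: π = [0.1828, 0.1974, 0.2071, 0.1503, 0.2623]
t=4: π = [0.1831, 0.1965, 0.2096, 0.1509, 0.2600]

π = [0.1831, 0.1965, 0.2096, 0.1509, 0.2600]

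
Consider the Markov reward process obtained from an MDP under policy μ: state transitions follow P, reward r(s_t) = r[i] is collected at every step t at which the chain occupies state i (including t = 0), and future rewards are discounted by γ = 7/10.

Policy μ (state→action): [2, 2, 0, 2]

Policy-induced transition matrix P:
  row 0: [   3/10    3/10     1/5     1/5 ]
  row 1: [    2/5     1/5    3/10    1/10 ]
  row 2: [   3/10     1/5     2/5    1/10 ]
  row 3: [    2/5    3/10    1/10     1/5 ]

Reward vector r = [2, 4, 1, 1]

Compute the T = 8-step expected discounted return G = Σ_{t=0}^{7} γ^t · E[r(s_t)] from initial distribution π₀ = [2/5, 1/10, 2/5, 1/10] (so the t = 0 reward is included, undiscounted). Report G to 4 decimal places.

t=0: π = [0.4000, 0.1000, 0.4000, 0.1000], E[r] = 1.7000, γ^t·E[r] = 1.700000, running G = 1.700000
t=1: π = [0.3200, 0.2500, 0.2800, 0.1500], E[r] = 2.0700, γ^t·E[r] = 1.449000, running G = 3.149000
t=2: π = [0.3400, 0.2470, 0.2660, 0.1470], E[r] = 2.0810, γ^t·E[r] = 1.019690, running G = 4.168690
t=3: π = [0.3394, 0.2487, 0.2632, 0.1487], E[r] = 2.0855, γ^t·E[r] = 0.715327, running G = 4.884017
t=4: π = [0.3397, 0.2488, 0.2626, 0.1488], E[r] = 2.0862, γ^t·E[r] = 0.500889, running G = 5.384906
t=5: π = [0.3398, 0.2489, 0.2625, 0.1489], E[r] = 2.0863, γ^t·E[r] = 0.350649, running G = 5.735555
t=6: π = [0.3398, 0.2489, 0.2625, 0.1489], E[r] = 2.0864, γ^t·E[r] = 0.245458, running G = 5.981013
t=7: π = [0.3398, 0.2489, 0.2625, 0.1489], E[r] = 2.0864, γ^t·E[r] = 0.171821, running G = 6.152833

G = 6.1528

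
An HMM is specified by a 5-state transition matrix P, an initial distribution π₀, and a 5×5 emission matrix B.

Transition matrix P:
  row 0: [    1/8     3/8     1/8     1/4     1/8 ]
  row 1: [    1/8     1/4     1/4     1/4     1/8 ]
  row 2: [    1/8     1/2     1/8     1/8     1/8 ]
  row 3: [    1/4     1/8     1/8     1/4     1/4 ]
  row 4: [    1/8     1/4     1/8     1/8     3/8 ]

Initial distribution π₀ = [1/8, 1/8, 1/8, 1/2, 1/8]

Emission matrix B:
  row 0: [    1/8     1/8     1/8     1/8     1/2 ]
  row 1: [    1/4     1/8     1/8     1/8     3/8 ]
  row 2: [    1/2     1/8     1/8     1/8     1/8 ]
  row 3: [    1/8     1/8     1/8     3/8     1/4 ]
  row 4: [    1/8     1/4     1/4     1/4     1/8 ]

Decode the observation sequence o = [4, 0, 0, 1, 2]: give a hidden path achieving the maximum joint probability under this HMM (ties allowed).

t=0: δ = [6.250e-02, 4.688e-02, 1.562e-02, 1.250e-01, 1.562e-02]  (obs o_0=4)
t=1: δ = [3.906e-03, 5.859e-03, 7.812e-03, 3.906e-03, 3.906e-03]  ψ = [3, 0, 3, 3, 3]  (obs o_1=0)
t=2: δ = [1.221e-04, 9.766e-04, 7.324e-04, 1.831e-04, 1.831e-04]  ψ = [2, 2, 1, 1, 4]  (obs o_2=0)
t=3: δ = [1.526e-05, 4.578e-05, 3.052e-05, 3.052e-05, 3.052e-05]  ψ = [1, 2, 1, 1, 1]  (obs o_3=1)
t=4: δ = [9.537e-07, 1.907e-06, 1.431e-06, 1.431e-06, 2.861e-06]  ψ = [3, 2, 1, 1, 4]  (obs o_4=2)
backtrack: best end state = 4; path = [3, 2, 1, 4, 4]

path = [3, 2, 1, 4, 4]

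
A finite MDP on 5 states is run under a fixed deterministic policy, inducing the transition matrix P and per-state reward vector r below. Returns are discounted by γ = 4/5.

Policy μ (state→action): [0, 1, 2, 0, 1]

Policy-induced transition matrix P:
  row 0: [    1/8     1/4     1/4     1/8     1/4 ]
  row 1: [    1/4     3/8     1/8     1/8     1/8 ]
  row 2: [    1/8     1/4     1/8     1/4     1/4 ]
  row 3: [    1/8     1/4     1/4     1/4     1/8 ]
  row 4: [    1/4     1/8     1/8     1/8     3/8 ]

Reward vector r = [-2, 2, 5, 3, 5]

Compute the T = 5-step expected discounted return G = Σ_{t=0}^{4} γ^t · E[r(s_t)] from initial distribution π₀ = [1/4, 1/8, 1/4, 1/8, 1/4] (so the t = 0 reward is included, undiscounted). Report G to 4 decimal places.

G = 8.9118

t=0: π = [0.2500, 0.1250, 0.2500, 0.1250, 0.2500], E[r] = 2.6250, γ^t·E[r] = 2.625000, running G = 2.625000
t=1: π = [0.1719, 0.2344, 0.1719, 0.1719, 0.2500], E[r] = 2.7500, γ^t·E[r] = 2.200000, running G = 4.825000
t=2: π = [0.1855, 0.2480, 0.1680, 0.1680, 0.2305], E[r] = 2.6211, γ^t·E[r] = 1.677500, running G = 6.502500
t=3: π = [0.1848, 0.2522, 0.1692, 0.1670, 0.2268], E[r] = 2.6157, γ^t·E[r] = 1.339250, running G = 7.841750
t=4: π = [0.1849, 0.2532, 0.1690, 0.1670, 0.2260], E[r] = 2.6123, γ^t·E[r] = 1.070000, running G = 8.911750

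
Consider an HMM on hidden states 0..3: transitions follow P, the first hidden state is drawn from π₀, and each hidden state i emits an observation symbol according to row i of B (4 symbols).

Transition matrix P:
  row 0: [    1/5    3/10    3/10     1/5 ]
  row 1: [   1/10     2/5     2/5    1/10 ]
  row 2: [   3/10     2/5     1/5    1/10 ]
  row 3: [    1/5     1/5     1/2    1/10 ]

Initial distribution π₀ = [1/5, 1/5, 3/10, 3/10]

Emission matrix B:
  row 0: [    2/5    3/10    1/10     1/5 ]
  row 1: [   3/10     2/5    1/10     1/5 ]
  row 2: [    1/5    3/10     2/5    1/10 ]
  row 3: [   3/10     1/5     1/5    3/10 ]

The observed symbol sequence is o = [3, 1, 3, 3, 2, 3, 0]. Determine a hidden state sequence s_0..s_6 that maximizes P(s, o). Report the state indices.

t=0: δ = [4.000e-02, 4.000e-02, 3.000e-02, 9.000e-02]  (obs o_0=3)
t=1: δ = [5.400e-03, 7.200e-03, 1.350e-02, 1.800e-03]  ψ = [3, 3, 3, 3]  (obs o_1=1)
t=2: δ = [8.100e-04, 1.080e-03, 2.880e-04, 4.050e-04]  ψ = [2, 2, 1, 2]  (obs o_2=3)
t=3: δ = [3.240e-05, 8.640e-05, 4.320e-05, 4.860e-05]  ψ = [0, 1, 1, 0]  (obs o_3=3)
t=4: δ = [1.296e-06, 3.456e-06, 1.382e-05, 1.728e-06]  ψ = [2, 1, 1, 1]  (obs o_4=2)
t=5: δ = [8.294e-07, 1.106e-06, 2.765e-07, 4.147e-07]  ψ = [2, 2, 2, 2]  (obs o_5=3)
t=6: δ = [6.636e-08, 1.327e-07, 8.847e-08, 4.977e-08]  ψ = [0, 1, 1, 0]  (obs o_6=0)
backtrack: best end state = 1; path = [3, 2, 1, 1, 2, 1, 1]

path = [3, 2, 1, 1, 2, 1, 1]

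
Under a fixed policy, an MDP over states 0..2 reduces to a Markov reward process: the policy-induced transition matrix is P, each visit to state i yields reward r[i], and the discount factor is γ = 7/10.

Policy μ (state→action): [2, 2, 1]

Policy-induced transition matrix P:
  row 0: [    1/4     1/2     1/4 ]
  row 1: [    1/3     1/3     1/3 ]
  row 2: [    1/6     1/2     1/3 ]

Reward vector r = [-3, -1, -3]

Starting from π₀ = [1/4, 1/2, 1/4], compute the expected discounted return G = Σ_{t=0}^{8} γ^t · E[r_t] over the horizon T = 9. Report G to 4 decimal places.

G = -6.7267

t=0: π = [0.2500, 0.5000, 0.2500], E[r] = -2.0000, γ^t·E[r] = -2.000000, running G = -2.000000
t=1: π = [0.2708, 0.4167, 0.3125], E[r] = -2.1667, γ^t·E[r] = -1.516667, running G = -3.516667
t=2: π = [0.2587, 0.4306, 0.3108], E[r] = -2.1389, γ^t·E[r] = -1.048056, running G = -4.564722
t=3: π = [0.2600, 0.4282, 0.3118], E[r] = -2.1435, γ^t·E[r] = -0.735227, running G = -5.299949
t=4: π = [0.2597, 0.4286, 0.3117], E[r] = -2.1427, γ^t·E[r] = -0.514474, running G = -5.814423
t=5: π = [0.2597, 0.4286, 0.3117], E[r] = -2.1429, γ^t·E[r] = -0.360153, running G = -6.174576
t=6: π = [0.2597, 0.4286, 0.3117], E[r] = -2.1429, γ^t·E[r] = -0.252105, running G = -6.426680
t=7: π = [0.2597, 0.4286, 0.3117], E[r] = -2.1429, γ^t·E[r] = -0.176474, running G = -6.603154
t=8: π = [0.2597, 0.4286, 0.3117], E[r] = -2.1429, γ^t·E[r] = -0.123531, running G = -6.726685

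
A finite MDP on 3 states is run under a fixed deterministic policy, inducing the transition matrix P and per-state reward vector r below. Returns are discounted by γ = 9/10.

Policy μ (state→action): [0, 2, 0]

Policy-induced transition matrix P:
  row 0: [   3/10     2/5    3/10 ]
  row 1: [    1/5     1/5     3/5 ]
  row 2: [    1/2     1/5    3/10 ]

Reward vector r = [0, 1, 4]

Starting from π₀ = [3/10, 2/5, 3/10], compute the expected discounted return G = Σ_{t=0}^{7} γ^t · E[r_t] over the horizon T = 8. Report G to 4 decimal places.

G = 10.1366

t=0: π = [0.3000, 0.4000, 0.3000], E[r] = 1.6000, γ^t·E[r] = 1.600000, running G = 1.600000
t=1: π = [0.3200, 0.2600, 0.4200], E[r] = 1.9400, γ^t·E[r] = 1.746000, running G = 3.346000
t=2: π = [0.3580, 0.2640, 0.3780], E[r] = 1.7760, γ^t·E[r] = 1.438560, running G = 4.784560
t=3: π = [0.3492, 0.2716, 0.3792], E[r] = 1.7884, γ^t·E[r] = 1.303744, running G = 6.088304
t=4: π = [0.3487, 0.2698, 0.3815], E[r] = 1.7958, γ^t·E[r] = 1.178198, running G = 7.266502
t=5: π = [0.3493, 0.2697, 0.3810], E[r] = 1.7935, γ^t·E[r] = 1.059070, running G = 8.325572
t=6: π = [0.3492, 0.2699, 0.3809], E[r] = 1.7935, γ^t·E[r] = 0.953164, running G = 9.278735
t=7: π = [0.3492, 0.2698, 0.3810], E[r] = 1.7937, γ^t·E[r] = 0.857911, running G = 10.136646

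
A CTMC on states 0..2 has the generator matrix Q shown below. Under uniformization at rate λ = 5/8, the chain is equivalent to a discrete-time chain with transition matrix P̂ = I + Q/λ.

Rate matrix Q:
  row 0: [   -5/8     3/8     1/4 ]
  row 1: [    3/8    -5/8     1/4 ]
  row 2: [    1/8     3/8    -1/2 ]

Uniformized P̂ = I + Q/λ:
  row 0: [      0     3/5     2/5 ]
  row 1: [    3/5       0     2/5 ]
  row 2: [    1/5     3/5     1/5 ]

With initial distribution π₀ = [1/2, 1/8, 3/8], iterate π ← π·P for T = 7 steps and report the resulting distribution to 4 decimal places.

t=0: π = [0.5000, 0.1250, 0.3750]
t=1: π = [0.1500, 0.5250, 0.3250]
t=2: π = [0.3800, 0.2850, 0.3350]
t=3: π = [0.2380, 0.4290, 0.3330]
t=4: π = [0.3240, 0.3426, 0.3334]
t=5: π = [0.2722, 0.3944, 0.3333]
t=6: π = [0.3033, 0.3633, 0.3333]
t=7: π = [0.2847, 0.3820, 0.3333]

π = [0.2847, 0.3820, 0.3333]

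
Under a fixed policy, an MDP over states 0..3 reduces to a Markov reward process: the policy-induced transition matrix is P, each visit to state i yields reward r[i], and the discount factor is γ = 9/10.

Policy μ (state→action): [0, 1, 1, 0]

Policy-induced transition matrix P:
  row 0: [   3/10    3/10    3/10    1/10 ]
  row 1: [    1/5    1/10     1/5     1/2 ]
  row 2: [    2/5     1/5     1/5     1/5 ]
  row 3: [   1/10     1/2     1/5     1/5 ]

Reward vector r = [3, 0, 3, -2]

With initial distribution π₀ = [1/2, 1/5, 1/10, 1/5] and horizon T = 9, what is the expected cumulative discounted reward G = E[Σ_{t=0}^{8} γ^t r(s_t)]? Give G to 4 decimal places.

t=0: π = [0.5000, 0.2000, 0.1000, 0.2000], E[r] = 1.4000, γ^t·E[r] = 1.400000, running G = 1.400000
t=1: π = [0.2500, 0.2900, 0.2500, 0.2100], E[r] = 1.0800, γ^t·E[r] = 0.972000, running G = 2.372000
t=2: π = [0.2540, 0.2590, 0.2250, 0.2620], E[r] = 0.9130, γ^t·E[r] = 0.739530, running G = 3.111530
t=3: π = [0.2442, 0.2781, 0.2254, 0.2523], E[r] = 0.9042, γ^t·E[r] = 0.659162, running G = 3.770692
t=4: π = [0.2443, 0.2723, 0.2244, 0.2590], E[r] = 0.8881, γ^t·E[r] = 0.582650, running G = 4.353341
t=5: π = [0.2434, 0.2749, 0.2244, 0.2573], E[r] = 0.8890, γ^t·E[r] = 0.524937, running G = 4.878278
t=6: π = [0.2435, 0.2740, 0.2243, 0.2581], E[r] = 0.8873, γ^t·E[r] = 0.471529, running G = 5.349807
t=7: π = [0.2434, 0.2744, 0.2244, 0.2579], E[r] = 0.8875, γ^t·E[r] = 0.424511, running G = 5.774319
t=8: π = [0.2434, 0.2743, 0.2243, 0.2580], E[r] = 0.8873, γ^t·E[r] = 0.381973, running G = 6.156292

G = 6.1563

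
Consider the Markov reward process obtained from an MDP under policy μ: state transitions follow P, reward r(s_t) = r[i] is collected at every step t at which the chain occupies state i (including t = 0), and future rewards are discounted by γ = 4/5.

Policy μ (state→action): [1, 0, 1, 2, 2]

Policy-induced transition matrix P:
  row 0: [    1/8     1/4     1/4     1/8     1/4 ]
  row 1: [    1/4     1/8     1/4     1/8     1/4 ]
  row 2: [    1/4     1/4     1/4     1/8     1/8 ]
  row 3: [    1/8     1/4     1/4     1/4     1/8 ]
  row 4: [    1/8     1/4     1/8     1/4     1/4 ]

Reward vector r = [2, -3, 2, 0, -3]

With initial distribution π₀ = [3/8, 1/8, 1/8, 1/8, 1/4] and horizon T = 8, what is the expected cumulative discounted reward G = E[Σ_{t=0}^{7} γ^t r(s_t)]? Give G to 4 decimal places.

t=0: π = [0.3750, 0.1250, 0.1250, 0.1250, 0.2500], E[r] = -0.1250, γ^t·E[r] = -0.125000, running G = -0.125000
t=1: π = [0.1563, 0.2344, 0.2188, 0.1719, 0.2188], E[r] = -0.6094, γ^t·E[r] = -0.487500, running G = -0.612500
t=2: π = [0.1816, 0.2207, 0.2227, 0.1738, 0.2012], E[r] = -0.4570, γ^t·E[r] = -0.292500, running G = -0.905000
t=3: π = [0.1804, 0.2224, 0.2249, 0.1719, 0.2004], E[r] = -0.4580, γ^t·E[r] = -0.234500, running G = -1.139500
t=4: π = [0.1809, 0.2222, 0.2249, 0.1715, 0.2004], E[r] = -0.4561, γ^t·E[r] = -0.186825, running G = -1.326325
t=5: π = [0.1809, 0.2222, 0.2249, 0.1715, 0.2004], E[r] = -0.4563, γ^t·E[r] = -0.149524, running G = -1.475849
t=6: π = [0.1809, 0.2222, 0.2249, 0.1715, 0.2004], E[r] = -0.4563, γ^t·E[r] = -0.119621, running G = -1.595469
t=7: π = [0.1809, 0.2222, 0.2249, 0.1715, 0.2004], E[r] = -0.4563, γ^t·E[r] = -0.095698, running G = -1.691167

G = -1.6912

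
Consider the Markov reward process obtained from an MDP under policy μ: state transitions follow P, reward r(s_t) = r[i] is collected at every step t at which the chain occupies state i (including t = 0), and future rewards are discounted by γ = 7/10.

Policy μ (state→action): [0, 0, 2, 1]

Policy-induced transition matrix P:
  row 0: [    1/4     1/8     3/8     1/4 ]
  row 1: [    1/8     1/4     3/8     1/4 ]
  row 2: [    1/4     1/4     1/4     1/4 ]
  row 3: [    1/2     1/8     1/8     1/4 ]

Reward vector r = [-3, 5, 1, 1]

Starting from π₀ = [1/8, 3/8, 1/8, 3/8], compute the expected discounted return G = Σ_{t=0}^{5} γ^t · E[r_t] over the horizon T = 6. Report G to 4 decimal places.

t=0: π = [0.1250, 0.3750, 0.1250, 0.3750], E[r] = 2.0000, γ^t·E[r] = 2.000000, running G = 2.000000
t=1: π = [0.2969, 0.1875, 0.2656, 0.2500], E[r] = 0.5625, γ^t·E[r] = 0.393750, running G = 2.393750
t=2: π = [0.2891, 0.1816, 0.2793, 0.2500], E[r] = 0.5703, γ^t·E[r] = 0.279453, running G = 2.673203
t=3: π = [0.2898, 0.1826, 0.2776, 0.2500], E[r] = 0.5713, γ^t·E[r] = 0.195952, running G = 2.869155
t=4: π = [0.2897, 0.1825, 0.2778, 0.2500], E[r] = 0.5714, γ^t·E[r] = 0.137196, running G = 3.006351
t=5: π = [0.2897, 0.1825, 0.2778, 0.2500], E[r] = 0.5714, γ^t·E[r] = 0.096040, running G = 3.102391

G = 3.1024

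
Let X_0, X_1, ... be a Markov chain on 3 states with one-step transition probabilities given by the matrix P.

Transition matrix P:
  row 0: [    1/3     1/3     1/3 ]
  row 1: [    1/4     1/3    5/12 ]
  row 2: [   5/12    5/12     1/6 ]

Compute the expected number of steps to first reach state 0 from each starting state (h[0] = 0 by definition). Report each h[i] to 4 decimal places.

First-step conditioning: h[0] = 0; for i ≠ 0, h[i] = 1 + Σ_k P[i][k]·h[k].
  h[1] = 1 + 1/3·h[1] + 5/12·h[2]
  h[2] = 1 + 5/12·h[1] + 1/6·h[2]
Solving the 2×2 linear system over states ≠ 0 gives exactly h = [0, 36/11, 156/55] (h[0] = 0 is the target).

h = [0.0000, 3.2727, 2.8364]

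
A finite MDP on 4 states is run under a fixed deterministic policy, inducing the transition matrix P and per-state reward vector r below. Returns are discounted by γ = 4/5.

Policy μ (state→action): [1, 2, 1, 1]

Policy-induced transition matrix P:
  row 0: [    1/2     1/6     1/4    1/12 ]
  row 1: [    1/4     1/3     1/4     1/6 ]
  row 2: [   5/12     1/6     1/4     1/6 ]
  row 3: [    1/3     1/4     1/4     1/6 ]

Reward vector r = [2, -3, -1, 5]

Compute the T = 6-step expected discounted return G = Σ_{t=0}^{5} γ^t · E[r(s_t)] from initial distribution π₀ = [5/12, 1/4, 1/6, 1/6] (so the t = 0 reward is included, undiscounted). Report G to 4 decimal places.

t=0: π = [0.4167, 0.2500, 0.1667, 0.1667], E[r] = 0.7500, γ^t·E[r] = 0.750000, running G = 0.750000
t=1: π = [0.3958, 0.2222, 0.2500, 0.1319], E[r] = 0.5347, γ^t·E[r] = 0.427778, running G = 1.177778
t=2: π = [0.4016, 0.2147, 0.2500, 0.1337], E[r] = 0.5775, γ^t·E[r] = 0.369630, running G = 1.547407
t=3: π = [0.4032, 0.2136, 0.2500, 0.1332], E[r] = 0.5816, γ^t·E[r] = 0.297802, running G = 1.845210
t=4: π = [0.4036, 0.2134, 0.2500, 0.1331], E[r] = 0.5824, γ^t·E[r] = 0.238540, running G = 2.083750
t=5: π = [0.4036, 0.2133, 0.2500, 0.1330], E[r] = 0.5825, γ^t·E[r] = 0.190882, running G = 2.274632

G = 2.2746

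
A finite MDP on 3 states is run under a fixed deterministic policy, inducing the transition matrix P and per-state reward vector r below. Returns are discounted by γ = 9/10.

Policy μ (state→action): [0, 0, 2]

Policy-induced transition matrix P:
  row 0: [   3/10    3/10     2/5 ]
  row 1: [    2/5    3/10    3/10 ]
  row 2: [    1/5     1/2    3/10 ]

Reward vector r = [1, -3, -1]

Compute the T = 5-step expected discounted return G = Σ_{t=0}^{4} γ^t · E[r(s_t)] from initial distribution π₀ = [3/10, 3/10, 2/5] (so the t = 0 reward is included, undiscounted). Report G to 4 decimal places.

G = -4.5286

t=0: π = [0.3000, 0.3000, 0.4000], E[r] = -1.0000, γ^t·E[r] = -1.000000, running G = -1.000000
t=1: π = [0.2900, 0.3800, 0.3300], E[r] = -1.1800, γ^t·E[r] = -1.062000, running G = -2.062000
t=2: π = [0.3050, 0.3660, 0.3290], E[r] = -1.1220, γ^t·E[r] = -0.908820, running G = -2.970820
t=3: π = [0.3037, 0.3658, 0.3305], E[r] = -1.1242, γ^t·E[r] = -0.819542, running G = -3.790362
t=4: π = [0.3035, 0.3661, 0.3304], E[r] = -1.1251, γ^t·E[r] = -0.738204, running G = -4.528566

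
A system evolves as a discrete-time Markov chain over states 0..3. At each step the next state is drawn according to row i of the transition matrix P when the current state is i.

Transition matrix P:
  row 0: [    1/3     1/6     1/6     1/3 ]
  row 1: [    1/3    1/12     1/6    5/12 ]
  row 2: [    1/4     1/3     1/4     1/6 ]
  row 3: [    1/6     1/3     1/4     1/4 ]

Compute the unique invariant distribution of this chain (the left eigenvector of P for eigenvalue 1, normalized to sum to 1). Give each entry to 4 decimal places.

Balance equations π_j = Σ_i π_i·P[i][j]:
  π_0 = 1/3·π_0 + 1/3·π_1 + 1/4·π_2 + 1/6·π_3
  π_1 = 1/6·π_0 + 1/12·π_1 + 1/3·π_2 + 1/3·π_3
  π_2 = 1/6·π_0 + 1/6·π_1 + 1/4·π_2 + 1/4·π_3
  normalize: π_0 + π_1 + π_2 + π_3 = 1
Solving the linear system gives exactly π = [497/1861, 430/1861, 388/1861, 546/1861].

π = [0.2671, 0.2311, 0.2085, 0.2934]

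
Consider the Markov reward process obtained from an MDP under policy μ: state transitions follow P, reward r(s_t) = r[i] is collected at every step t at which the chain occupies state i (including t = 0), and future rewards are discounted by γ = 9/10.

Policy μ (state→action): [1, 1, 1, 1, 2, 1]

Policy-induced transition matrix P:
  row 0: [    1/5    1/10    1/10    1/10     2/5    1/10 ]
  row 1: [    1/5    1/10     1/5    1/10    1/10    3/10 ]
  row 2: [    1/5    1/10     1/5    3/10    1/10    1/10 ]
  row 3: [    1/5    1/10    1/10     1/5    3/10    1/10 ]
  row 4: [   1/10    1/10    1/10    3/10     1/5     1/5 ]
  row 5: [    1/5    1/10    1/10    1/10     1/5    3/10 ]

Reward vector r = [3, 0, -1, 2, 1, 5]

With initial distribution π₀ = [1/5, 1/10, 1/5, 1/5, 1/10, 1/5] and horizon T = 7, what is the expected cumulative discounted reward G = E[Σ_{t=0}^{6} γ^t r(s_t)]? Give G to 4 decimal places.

G = 9.9359

t=0: π = [0.2000, 0.1000, 0.2000, 0.2000, 0.1000, 0.2000], E[r] = 1.9000, γ^t·E[r] = 1.900000, running G = 1.900000
t=1: π = [0.1900, 0.1000, 0.1300, 0.1800, 0.2300, 0.1700], E[r] = 1.8800, γ^t·E[r] = 1.692000, running G = 3.592000
t=2: π = [0.1770, 0.1000, 0.1230, 0.1900, 0.2330, 0.1770], E[r] = 1.9060, γ^t·E[r] = 1.543860, running G = 5.135860
t=3: π = [0.1767, 0.1000, 0.1223, 0.1902, 0.2321, 0.1787], E[r] = 1.9138, γ^t·E[r] = 1.395160, running G = 6.531020
t=4: π = [0.1768, 0.1000, 0.1222, 0.1899, 0.2321, 0.1790], E[r] = 1.9148, γ^t·E[r] = 1.256313, running G = 7.787334
t=5: π = [0.1768, 0.1000, 0.1222, 0.1899, 0.2321, 0.1790], E[r] = 1.9150, γ^t·E[r] = 1.130790, running G = 8.918123
t=6: π = [0.1768, 0.1000, 0.1222, 0.1899, 0.2321, 0.1790], E[r] = 1.9150, γ^t·E[r] = 1.017730, running G = 9.935853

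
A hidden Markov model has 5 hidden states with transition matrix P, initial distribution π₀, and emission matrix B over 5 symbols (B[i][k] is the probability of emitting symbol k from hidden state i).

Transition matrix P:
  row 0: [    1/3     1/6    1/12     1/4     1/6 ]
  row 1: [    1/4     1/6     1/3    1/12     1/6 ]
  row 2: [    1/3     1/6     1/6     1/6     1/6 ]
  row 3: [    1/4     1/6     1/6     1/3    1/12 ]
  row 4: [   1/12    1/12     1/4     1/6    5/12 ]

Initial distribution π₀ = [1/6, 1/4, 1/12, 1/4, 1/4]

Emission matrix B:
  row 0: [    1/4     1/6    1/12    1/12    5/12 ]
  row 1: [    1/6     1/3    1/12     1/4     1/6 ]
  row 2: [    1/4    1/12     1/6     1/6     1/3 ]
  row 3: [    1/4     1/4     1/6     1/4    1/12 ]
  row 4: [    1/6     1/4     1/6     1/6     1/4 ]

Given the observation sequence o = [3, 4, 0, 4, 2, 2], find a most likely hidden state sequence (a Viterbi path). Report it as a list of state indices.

path = [1, 2, 0, 0, 3, 3]

t=0: δ = [1.389e-02, 6.250e-02, 1.389e-02, 6.250e-02, 4.167e-02]  (obs o_0=3)
t=1: δ = [6.510e-03, 1.736e-03, 6.944e-03, 1.736e-03, 4.340e-03]  ψ = [1, 1, 1, 3, 4]  (obs o_1=4)
t=2: δ = [5.787e-04, 1.929e-04, 2.894e-04, 4.069e-04, 3.014e-04]  ψ = [2, 2, 2, 0, 4]  (obs o_2=0)
t=3: δ = [8.038e-05, 1.608e-05, 2.512e-05, 1.206e-05, 3.140e-05]  ψ = [0, 0, 4, 0, 4]  (obs o_3=4)
t=4: δ = [2.233e-06, 1.116e-06, 1.308e-06, 3.349e-06, 2.233e-06]  ψ = [0, 0, 4, 0, 0]  (obs o_4=2)
t=5: δ = [6.977e-08, 4.651e-08, 9.303e-08, 1.861e-07, 1.550e-07]  ψ = [3, 3, 3, 3, 4]  (obs o_5=2)
backtrack: best end state = 3; path = [1, 2, 0, 0, 3, 3]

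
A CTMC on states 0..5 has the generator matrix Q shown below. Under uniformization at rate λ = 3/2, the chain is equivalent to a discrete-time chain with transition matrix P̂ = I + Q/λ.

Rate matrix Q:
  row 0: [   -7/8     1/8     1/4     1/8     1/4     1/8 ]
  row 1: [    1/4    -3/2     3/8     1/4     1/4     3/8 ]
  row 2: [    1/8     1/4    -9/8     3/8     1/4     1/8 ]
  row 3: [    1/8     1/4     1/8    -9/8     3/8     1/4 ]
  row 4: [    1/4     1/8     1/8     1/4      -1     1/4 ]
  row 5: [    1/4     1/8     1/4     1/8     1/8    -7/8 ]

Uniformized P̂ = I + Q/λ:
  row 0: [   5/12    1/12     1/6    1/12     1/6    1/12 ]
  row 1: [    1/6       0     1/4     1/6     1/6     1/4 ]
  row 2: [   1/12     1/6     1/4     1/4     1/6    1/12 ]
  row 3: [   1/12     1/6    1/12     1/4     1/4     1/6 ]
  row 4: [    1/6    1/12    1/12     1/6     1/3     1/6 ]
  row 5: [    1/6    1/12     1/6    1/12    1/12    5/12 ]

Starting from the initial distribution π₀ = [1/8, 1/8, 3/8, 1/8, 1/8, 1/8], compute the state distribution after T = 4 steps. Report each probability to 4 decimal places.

t=0: π = [0.1250, 0.1250, 0.3750, 0.1250, 0.1250, 0.1250]
t=1: π = [0.1563, 0.1146, 0.1875, 0.1875, 0.1875, 0.1667]
t=2: π = [0.1745, 0.1050, 0.1606, 0.1710, 0.1997, 0.1892]
t=3: π = [0.1827, 0.1022, 0.1579, 0.1640, 0.1984, 0.1948]
t=4: π = [0.1855, 0.1016, 0.1581, 0.1620, 0.1972, 0.1955]

π = [0.1855, 0.1016, 0.1581, 0.1620, 0.1972, 0.1955]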